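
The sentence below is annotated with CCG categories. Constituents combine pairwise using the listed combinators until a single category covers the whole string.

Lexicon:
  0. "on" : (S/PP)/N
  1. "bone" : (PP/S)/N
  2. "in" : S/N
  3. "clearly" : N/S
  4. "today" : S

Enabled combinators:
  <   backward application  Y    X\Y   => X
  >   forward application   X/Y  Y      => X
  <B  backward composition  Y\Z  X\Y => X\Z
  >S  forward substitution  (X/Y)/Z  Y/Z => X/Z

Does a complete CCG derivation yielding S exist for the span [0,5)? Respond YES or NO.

YES

[0,5] S   >
  [0,3] S/N   >S
    [0,1] "on" : (S/PP)/N
    [1,3] PP/N   >S
      [1,2] "bone" : (PP/S)/N
      [2,3] "in" : S/N
  [3,5] N   >
    [3,4] "clearly" : N/S
    [4,5] "today" : S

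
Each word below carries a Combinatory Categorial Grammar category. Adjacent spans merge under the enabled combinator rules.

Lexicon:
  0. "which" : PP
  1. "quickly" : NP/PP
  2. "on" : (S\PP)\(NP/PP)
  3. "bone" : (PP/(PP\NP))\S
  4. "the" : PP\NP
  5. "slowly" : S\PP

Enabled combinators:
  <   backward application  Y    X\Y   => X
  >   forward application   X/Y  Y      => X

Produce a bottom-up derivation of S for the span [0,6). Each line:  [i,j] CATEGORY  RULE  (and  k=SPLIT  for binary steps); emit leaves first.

[0,6] S   <
  [0,5] PP   >
    [0,4] PP/(PP\NP)   <
      [0,3] S   <
        [0,1] "which" : PP
        [1,3] S\PP   <
          [1,2] "quickly" : NP/PP
          [2,3] "on" : (S\PP)\(NP/PP)
      [3,4] "bone" : (PP/(PP\NP))\S
    [4,5] "the" : PP\NP
  [5,6] "slowly" : S\PP

[0,1] PP  lex  "which"
[1,2] NP/PP  lex  "quickly"
[2,3] (S\PP)\(NP/PP)  lex  "on"
[1,3] S\PP  <  k=2
[0,3] S  <  k=1
[3,4] (PP/(PP\NP))\S  lex  "bone"
[0,4] PP/(PP\NP)  <  k=3
[4,5] PP\NP  lex  "the"
[0,5] PP  >  k=4
[5,6] S\PP  lex  "slowly"
[0,6] S  <  k=5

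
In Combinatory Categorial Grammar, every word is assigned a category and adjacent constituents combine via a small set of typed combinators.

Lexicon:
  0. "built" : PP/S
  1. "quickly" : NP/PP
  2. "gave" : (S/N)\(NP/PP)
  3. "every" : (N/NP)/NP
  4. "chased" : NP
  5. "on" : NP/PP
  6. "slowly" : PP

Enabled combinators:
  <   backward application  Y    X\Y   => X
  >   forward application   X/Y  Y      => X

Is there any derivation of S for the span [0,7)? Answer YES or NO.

NO

PP/S NP/PP (S/N)\(NP/PP) (N/NP)/NP NP NP/PP PP
CKY chart[0,7] = {PP}; S ∉ chart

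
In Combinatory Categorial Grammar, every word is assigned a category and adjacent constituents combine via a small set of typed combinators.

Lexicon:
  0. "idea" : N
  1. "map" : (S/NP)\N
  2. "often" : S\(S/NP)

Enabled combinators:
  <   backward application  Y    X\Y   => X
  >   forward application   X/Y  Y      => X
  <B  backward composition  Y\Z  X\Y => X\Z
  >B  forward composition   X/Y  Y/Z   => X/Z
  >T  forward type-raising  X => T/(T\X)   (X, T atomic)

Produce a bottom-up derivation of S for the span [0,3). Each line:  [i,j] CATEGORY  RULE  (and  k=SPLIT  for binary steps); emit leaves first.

[0,3] S   <
  [0,1] "idea" : N
  [1,3] S\N   <B
    [1,2] "map" : (S/NP)\N
    [2,3] "often" : S\(S/NP)

[0,1] N  lex  "idea"
[1,2] (S/NP)\N  lex  "map"
[2,3] S\(S/NP)  lex  "often"
[1,3] S\N  <B  k=2
[0,3] S  <  k=1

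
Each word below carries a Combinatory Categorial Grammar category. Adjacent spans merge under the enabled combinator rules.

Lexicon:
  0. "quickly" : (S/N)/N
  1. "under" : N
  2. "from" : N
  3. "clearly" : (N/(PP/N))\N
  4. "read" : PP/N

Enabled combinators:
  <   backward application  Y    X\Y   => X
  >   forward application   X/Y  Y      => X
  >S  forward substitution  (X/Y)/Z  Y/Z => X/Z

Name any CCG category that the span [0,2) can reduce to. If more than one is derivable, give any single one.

S/N

[0,5] S   >
  [0,2] S/N   >
    [0,1] "quickly" : (S/N)/N
    [1,2] "under" : N
  [2,5] N   >
    [2,4] N/(PP/N)   <
      [2,3] "from" : N
      [3,4] "clearly" : (N/(PP/N))\N
    [4,5] "read" : PP/N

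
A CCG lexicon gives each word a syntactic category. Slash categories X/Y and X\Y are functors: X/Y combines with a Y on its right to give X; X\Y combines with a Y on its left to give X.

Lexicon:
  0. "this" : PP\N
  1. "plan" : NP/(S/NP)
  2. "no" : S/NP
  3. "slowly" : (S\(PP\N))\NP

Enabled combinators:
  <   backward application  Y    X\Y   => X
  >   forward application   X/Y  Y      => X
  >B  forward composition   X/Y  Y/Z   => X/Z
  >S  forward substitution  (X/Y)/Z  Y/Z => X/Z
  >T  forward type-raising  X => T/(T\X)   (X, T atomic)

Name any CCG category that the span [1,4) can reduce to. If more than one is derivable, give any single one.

S\(PP\N)

[0,4] S   <
  [0,1] "this" : PP\N
  [1,4] S\(PP\N)   <
    [1,3] NP   >
      [1,2] "plan" : NP/(S/NP)
      [2,3] "no" : S/NP
    [3,4] "slowly" : (S\(PP\N))\NP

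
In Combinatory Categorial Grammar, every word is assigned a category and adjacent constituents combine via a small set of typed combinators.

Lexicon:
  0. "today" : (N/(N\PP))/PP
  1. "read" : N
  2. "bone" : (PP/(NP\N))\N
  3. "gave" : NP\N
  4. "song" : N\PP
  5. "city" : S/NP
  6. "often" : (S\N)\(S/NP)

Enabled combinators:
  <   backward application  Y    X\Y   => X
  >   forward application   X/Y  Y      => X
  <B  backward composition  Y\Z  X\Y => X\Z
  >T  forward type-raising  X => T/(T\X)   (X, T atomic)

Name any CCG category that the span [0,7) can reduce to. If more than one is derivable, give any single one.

S

[0,7] S   <
  [0,5] N   >
    [0,4] N/(N\PP)   >
      [0,1] "today" : (N/(N\PP))/PP
      [1,4] PP   >
        [1,3] PP/(NP\N)   <
          [1,2] "read" : N
          [2,3] "bone" : (PP/(NP\N))\N
        [3,4] "gave" : NP\N
    [4,5] "song" : N\PP
  [5,7] S\N   <
    [5,6] "city" : S/NP
    [6,7] "often" : (S\N)\(S/NP)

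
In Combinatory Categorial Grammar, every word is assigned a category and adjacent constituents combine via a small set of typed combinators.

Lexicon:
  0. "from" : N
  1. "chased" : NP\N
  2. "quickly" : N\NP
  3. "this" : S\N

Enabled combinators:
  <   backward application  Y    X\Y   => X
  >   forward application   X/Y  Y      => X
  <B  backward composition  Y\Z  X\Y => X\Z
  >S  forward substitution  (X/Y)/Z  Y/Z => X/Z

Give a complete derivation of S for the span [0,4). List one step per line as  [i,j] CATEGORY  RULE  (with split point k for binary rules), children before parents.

[0,4] S   <
  [0,3] N   <
    [0,2] NP   <
      [0,1] "from" : N
      [1,2] "chased" : NP\N
    [2,3] "quickly" : N\NP
  [3,4] "this" : S\N

[0,1] N  lex  "from"
[1,2] NP\N  lex  "chased"
[0,2] NP  <  k=1
[2,3] N\NP  lex  "quickly"
[0,3] N  <  k=2
[3,4] S\N  lex  "this"
[0,4] S  <  k=3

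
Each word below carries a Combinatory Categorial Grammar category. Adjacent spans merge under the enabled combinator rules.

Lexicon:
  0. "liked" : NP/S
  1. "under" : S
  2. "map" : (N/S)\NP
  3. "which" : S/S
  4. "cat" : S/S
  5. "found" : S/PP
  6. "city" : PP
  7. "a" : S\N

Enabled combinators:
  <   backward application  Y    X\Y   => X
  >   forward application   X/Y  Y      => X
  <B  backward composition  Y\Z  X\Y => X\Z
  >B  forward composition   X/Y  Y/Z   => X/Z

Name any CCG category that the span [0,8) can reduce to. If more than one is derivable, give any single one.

S

[0,8] S   <
  [0,7] N   >
    [0,4] N/S   >B
      [0,3] N/S   <
        [0,2] NP   >
          [0,1] "liked" : NP/S
          [1,2] "under" : S
        [2,3] "map" : (N/S)\NP
      [3,4] "which" : S/S
    [4,7] S   >
      [4,6] S/PP   >B
        [4,5] "cat" : S/S
        [5,6] "found" : S/PP
      [6,7] "city" : PP
  [7,8] "a" : S\N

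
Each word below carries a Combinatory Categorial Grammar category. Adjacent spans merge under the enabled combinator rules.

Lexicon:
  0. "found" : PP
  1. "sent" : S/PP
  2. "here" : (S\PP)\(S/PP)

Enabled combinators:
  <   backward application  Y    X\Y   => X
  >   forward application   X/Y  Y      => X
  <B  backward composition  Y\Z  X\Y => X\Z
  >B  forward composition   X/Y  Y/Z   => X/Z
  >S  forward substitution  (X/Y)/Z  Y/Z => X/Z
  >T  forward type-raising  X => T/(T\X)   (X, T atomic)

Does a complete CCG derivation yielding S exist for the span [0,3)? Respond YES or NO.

YES

[0,3] S   >
  [0,1] S/(S\PP)   >T
    [0,1] "found" : PP
  [1,3] S\PP   <
    [1,2] "sent" : S/PP
    [2,3] "here" : (S\PP)\(S/PP)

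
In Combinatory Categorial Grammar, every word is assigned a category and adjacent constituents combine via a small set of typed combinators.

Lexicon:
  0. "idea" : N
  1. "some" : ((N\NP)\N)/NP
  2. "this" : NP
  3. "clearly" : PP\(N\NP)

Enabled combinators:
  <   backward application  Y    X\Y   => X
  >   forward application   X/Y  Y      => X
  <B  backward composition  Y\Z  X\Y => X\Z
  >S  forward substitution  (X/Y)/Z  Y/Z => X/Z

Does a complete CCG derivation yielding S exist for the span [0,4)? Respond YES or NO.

N ((N\NP)\N)/NP NP PP\(N\NP)
CKY chart[0,4] = {PP}; S ∉ chart

NO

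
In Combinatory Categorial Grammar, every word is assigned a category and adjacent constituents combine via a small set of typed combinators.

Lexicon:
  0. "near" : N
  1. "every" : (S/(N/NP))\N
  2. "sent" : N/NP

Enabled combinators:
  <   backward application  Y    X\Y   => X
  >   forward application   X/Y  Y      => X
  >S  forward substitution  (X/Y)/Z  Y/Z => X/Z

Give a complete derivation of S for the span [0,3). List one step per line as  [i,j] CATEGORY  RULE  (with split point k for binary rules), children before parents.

[0,3] S   >
  [0,2] S/(N/NP)   <
    [0,1] "near" : N
    [1,2] "every" : (S/(N/NP))\N
  [2,3] "sent" : N/NP

[0,1] N  lex  "near"
[1,2] (S/(N/NP))\N  lex  "every"
[0,2] S/(N/NP)  <  k=1
[2,3] N/NP  lex  "sent"
[0,3] S  >  k=2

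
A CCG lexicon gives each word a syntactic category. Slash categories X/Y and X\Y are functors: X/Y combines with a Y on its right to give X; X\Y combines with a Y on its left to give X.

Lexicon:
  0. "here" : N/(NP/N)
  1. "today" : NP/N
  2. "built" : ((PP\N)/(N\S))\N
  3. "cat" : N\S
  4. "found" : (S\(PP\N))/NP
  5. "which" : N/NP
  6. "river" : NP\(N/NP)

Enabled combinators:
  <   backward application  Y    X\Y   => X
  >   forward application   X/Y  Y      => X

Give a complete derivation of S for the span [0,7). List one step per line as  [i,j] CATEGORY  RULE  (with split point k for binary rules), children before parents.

[0,1] N/(NP/N)  lex  "here"
[1,2] NP/N  lex  "today"
[0,2] N  >  k=1
[2,3] ((PP\N)/(N\S))\N  lex  "built"
[0,3] (PP\N)/(N\S)  <  k=2
[3,4] N\S  lex  "cat"
[0,4] PP\N  >  k=3
[4,5] (S\(PP\N))/NP  lex  "found"
[5,6] N/NP  lex  "which"
[6,7] NP\(N/NP)  lex  "river"
[5,7] NP  <  k=6
[4,7] S\(PP\N)  >  k=5
[0,7] S  <  k=4

[0,7] S   <
  [0,4] PP\N   >
    [0,3] (PP\N)/(N\S)   <
      [0,2] N   >
        [0,1] "here" : N/(NP/N)
        [1,2] "today" : NP/N
      [2,3] "built" : ((PP\N)/(N\S))\N
    [3,4] "cat" : N\S
  [4,7] S\(PP\N)   >
    [4,5] "found" : (S\(PP\N))/NP
    [5,7] NP   <
      [5,6] "which" : N/NP
      [6,7] "river" : NP\(N/NP)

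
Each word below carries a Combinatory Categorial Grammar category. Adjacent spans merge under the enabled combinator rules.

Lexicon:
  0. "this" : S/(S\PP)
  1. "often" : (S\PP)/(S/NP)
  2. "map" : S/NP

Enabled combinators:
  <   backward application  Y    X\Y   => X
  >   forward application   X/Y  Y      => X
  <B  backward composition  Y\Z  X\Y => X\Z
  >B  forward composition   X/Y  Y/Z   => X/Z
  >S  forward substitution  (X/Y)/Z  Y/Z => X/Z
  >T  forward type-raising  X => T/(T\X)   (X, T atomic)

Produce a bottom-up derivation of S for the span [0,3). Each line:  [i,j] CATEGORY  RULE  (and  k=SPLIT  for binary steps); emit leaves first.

[0,1] S/(S\PP)  lex  "this"
[1,2] (S\PP)/(S/NP)  lex  "often"
[2,3] S/NP  lex  "map"
[1,3] S\PP  >  k=2
[0,3] S  >  k=1

[0,3] S   >
  [0,1] "this" : S/(S\PP)
  [1,3] S\PP   >
    [1,2] "often" : (S\PP)/(S/NP)
    [2,3] "map" : S/NP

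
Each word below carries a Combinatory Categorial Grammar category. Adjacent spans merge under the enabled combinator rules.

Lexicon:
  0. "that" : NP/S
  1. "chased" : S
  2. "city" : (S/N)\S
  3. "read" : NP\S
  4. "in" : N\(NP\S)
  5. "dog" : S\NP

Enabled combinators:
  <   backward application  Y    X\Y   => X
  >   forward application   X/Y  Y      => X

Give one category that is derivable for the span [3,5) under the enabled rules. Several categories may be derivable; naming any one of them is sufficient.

N

[0,6] S   <
  [0,5] NP   >
    [0,1] "that" : NP/S
    [1,5] S   >
      [1,3] S/N   <
        [1,2] "chased" : S
        [2,3] "city" : (S/N)\S
      [3,5] N   <
        [3,4] "read" : NP\S
        [4,5] "in" : N\(NP\S)
  [5,6] "dog" : S\NP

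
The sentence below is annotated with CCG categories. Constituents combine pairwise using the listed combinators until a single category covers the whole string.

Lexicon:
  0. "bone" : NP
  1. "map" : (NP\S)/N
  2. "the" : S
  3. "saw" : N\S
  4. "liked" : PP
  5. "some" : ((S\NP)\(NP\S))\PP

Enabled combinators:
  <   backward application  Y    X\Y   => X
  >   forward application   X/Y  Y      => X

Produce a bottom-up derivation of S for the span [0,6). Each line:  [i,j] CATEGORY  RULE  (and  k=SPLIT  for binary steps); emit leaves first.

[0,1] NP  lex  "bone"
[1,2] (NP\S)/N  lex  "map"
[2,3] S  lex  "the"
[3,4] N\S  lex  "saw"
[2,4] N  <  k=3
[1,4] NP\S  >  k=2
[4,5] PP  lex  "liked"
[5,6] ((S\NP)\(NP\S))\PP  lex  "some"
[4,6] (S\NP)\(NP\S)  <  k=5
[1,6] S\NP  <  k=4
[0,6] S  <  k=1

[0,6] S   <
  [0,1] "bone" : NP
  [1,6] S\NP   <
    [1,4] NP\S   >
      [1,2] "map" : (NP\S)/N
      [2,4] N   <
        [2,3] "the" : S
        [3,4] "saw" : N\S
    [4,6] (S\NP)\(NP\S)   <
      [4,5] "liked" : PP
      [5,6] "some" : ((S\NP)\(NP\S))\PP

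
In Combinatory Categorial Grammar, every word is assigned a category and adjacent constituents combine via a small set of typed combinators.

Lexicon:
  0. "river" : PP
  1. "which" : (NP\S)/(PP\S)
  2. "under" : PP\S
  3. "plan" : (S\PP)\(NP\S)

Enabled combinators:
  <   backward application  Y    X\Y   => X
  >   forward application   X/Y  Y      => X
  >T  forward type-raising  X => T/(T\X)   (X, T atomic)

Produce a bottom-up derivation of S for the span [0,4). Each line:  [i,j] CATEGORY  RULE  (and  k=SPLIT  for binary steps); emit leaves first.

[0,4] S   <
  [0,1] "river" : PP
  [1,4] S\PP   <
    [1,3] NP\S   >
      [1,2] "which" : (NP\S)/(PP\S)
      [2,3] "under" : PP\S
    [3,4] "plan" : (S\PP)\(NP\S)

[0,1] PP  lex  "river"
[1,2] (NP\S)/(PP\S)  lex  "which"
[2,3] PP\S  lex  "under"
[1,3] NP\S  >  k=2
[3,4] (S\PP)\(NP\S)  lex  "plan"
[1,4] S\PP  <  k=3
[0,4] S  <  k=1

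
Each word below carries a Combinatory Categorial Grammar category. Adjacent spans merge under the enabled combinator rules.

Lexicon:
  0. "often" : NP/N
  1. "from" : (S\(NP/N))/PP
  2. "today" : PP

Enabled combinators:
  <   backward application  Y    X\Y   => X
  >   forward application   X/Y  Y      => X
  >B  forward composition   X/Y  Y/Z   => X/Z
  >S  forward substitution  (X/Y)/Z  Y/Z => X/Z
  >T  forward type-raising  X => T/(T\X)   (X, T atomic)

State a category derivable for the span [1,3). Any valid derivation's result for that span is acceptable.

[0,3] S   <
  [0,1] "often" : NP/N
  [1,3] S\(NP/N)   >
    [1,2] "from" : (S\(NP/N))/PP
    [2,3] "today" : PP

S\(NP/N)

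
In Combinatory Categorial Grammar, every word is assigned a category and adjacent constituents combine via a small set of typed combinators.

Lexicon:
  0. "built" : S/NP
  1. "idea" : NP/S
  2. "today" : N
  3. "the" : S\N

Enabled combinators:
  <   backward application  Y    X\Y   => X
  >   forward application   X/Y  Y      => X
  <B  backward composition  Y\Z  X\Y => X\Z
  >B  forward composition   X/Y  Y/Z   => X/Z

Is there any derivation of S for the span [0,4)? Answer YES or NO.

YES

[0,4] S   >
  [0,1] "built" : S/NP
  [1,4] NP   >
    [1,2] "idea" : NP/S
    [2,4] S   <
      [2,3] "today" : N
      [3,4] "the" : S\N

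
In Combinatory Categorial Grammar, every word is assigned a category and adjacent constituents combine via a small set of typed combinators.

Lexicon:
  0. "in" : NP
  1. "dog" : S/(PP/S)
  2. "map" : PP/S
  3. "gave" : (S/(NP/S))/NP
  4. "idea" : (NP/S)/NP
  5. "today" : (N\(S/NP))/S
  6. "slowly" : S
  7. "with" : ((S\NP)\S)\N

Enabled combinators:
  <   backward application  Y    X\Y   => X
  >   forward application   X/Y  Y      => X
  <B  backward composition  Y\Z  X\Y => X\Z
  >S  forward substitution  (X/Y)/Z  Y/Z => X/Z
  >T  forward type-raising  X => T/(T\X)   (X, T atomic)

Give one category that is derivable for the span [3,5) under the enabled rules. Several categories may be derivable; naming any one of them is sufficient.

[0,8] S   >
  [0,1] S/(S\NP)   >T
    [0,1] "in" : NP
  [1,8] S\NP   <
    [1,3] S   >
      [1,2] "dog" : S/(PP/S)
      [2,3] "map" : PP/S
    [3,8] (S\NP)\S   <
      [3,7] N   <
        [3,5] S/NP   >S
          [3,4] "gave" : (S/(NP/S))/NP
          [4,5] "idea" : (NP/S)/NP
        [5,7] N\(S/NP)   >
          [5,6] "today" : (N\(S/NP))/S
          [6,7] "slowly" : S
      [7,8] "with" : ((S\NP)\S)\N

S/NP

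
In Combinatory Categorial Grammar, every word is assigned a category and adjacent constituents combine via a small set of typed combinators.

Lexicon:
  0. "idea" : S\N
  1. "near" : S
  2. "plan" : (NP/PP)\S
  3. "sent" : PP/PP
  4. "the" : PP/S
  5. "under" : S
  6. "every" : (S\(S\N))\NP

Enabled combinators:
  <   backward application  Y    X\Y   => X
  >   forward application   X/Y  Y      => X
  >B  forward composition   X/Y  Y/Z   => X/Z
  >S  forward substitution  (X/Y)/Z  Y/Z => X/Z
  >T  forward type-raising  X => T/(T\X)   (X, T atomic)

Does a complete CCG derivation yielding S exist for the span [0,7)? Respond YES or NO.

YES

[0,7] S   <
  [0,1] "idea" : S\N
  [1,7] S\(S\N)   <
    [1,6] NP   >
      [1,4] NP/PP   >B
        [1,3] NP/PP   <
          [1,2] "near" : S
          [2,3] "plan" : (NP/PP)\S
        [3,4] "sent" : PP/PP
      [4,6] PP   >
        [4,5] "the" : PP/S
        [5,6] "under" : S
    [6,7] "every" : (S\(S\N))\NP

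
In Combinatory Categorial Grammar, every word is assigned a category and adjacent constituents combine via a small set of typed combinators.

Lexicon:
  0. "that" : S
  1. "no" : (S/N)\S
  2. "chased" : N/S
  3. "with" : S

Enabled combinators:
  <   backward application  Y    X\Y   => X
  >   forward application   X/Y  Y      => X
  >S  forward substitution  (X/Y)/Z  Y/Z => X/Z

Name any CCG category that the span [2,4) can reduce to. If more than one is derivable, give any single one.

[0,4] S   >
  [0,2] S/N   <
    [0,1] "that" : S
    [1,2] "no" : (S/N)\S
  [2,4] N   >
    [2,3] "chased" : N/S
    [3,4] "with" : S

N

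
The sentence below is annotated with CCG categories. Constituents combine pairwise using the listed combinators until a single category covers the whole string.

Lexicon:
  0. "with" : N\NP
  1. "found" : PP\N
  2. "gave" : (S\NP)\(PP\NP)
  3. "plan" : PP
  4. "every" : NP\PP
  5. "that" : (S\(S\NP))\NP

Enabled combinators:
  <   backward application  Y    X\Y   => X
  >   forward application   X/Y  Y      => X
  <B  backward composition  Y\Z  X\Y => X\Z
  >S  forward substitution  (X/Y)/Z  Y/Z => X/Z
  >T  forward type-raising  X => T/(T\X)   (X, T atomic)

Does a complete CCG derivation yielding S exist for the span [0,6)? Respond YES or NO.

YES

[0,6] S   <
  [0,3] S\NP   <
    [0,2] PP\NP   <B
      [0,1] "with" : N\NP
      [1,2] "found" : PP\N
    [2,3] "gave" : (S\NP)\(PP\NP)
  [3,6] S\(S\NP)   <
    [3,5] NP   <
      [3,4] "plan" : PP
      [4,5] "every" : NP\PP
    [5,6] "that" : (S\(S\NP))\NP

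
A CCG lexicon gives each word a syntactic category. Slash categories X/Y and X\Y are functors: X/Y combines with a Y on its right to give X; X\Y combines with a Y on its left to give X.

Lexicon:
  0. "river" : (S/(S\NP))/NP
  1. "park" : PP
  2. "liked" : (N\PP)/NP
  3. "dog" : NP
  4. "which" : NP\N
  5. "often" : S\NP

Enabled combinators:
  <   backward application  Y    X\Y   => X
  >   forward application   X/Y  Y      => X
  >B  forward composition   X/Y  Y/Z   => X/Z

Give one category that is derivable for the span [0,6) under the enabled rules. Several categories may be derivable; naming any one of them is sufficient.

[0,6] S   >
  [0,5] S/(S\NP)   >
    [0,1] "river" : (S/(S\NP))/NP
    [1,5] NP   <
      [1,4] N   <
        [1,2] "park" : PP
        [2,4] N\PP   >
          [2,3] "liked" : (N\PP)/NP
          [3,4] "dog" : NP
      [4,5] "which" : NP\N
  [5,6] "often" : S\NP

S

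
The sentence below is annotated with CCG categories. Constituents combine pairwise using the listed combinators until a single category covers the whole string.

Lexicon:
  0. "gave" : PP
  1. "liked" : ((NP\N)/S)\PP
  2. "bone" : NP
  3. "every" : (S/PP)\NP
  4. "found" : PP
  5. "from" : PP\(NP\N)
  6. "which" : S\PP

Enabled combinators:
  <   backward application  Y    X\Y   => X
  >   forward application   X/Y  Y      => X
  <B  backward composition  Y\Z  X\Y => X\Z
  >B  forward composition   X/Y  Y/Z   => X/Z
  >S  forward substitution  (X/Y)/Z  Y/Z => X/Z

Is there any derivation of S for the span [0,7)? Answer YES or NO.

YES

[0,7] S   <
  [0,6] PP   <
    [0,5] NP\N   >
      [0,2] (NP\N)/S   <
        [0,1] "gave" : PP
        [1,2] "liked" : ((NP\N)/S)\PP
      [2,5] S   >
        [2,4] S/PP   <
          [2,3] "bone" : NP
          [3,4] "every" : (S/PP)\NP
        [4,5] "found" : PP
    [5,6] "from" : PP\(NP\N)
  [6,7] "which" : S\PP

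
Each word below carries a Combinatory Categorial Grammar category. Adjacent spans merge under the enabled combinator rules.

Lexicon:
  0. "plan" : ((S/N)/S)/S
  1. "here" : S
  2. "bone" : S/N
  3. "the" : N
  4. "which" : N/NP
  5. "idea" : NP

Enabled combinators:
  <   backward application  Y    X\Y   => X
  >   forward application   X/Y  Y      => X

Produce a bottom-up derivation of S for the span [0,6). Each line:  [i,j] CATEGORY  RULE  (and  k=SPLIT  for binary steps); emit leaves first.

[0,6] S   >
  [0,4] S/N   >
    [0,2] (S/N)/S   >
      [0,1] "plan" : ((S/N)/S)/S
      [1,2] "here" : S
    [2,4] S   >
      [2,3] "bone" : S/N
      [3,4] "the" : N
  [4,6] N   >
    [4,5] "which" : N/NP
    [5,6] "idea" : NP

[0,1] ((S/N)/S)/S  lex  "plan"
[1,2] S  lex  "here"
[0,2] (S/N)/S  >  k=1
[2,3] S/N  lex  "bone"
[3,4] N  lex  "the"
[2,4] S  >  k=3
[0,4] S/N  >  k=2
[4,5] N/NP  lex  "which"
[5,6] NP  lex  "idea"
[4,6] N  >  k=5
[0,6] S  >  k=4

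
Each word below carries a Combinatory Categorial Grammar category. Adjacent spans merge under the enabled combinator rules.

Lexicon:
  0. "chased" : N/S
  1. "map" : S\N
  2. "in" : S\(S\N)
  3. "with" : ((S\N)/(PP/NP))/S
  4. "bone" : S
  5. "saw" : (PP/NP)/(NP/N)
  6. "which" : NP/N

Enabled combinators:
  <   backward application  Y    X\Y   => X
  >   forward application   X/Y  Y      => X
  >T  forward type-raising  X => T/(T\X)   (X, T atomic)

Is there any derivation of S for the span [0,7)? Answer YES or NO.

YES

[0,7] S   <
  [0,3] N   >
    [0,1] "chased" : N/S
    [1,3] S   <
      [1,2] "map" : S\N
      [2,3] "in" : S\(S\N)
  [3,7] S\N   >
    [3,5] (S\N)/(PP/NP)   >
      [3,4] "with" : ((S\N)/(PP/NP))/S
      [4,5] "bone" : S
    [5,7] PP/NP   >
      [5,6] "saw" : (PP/NP)/(NP/N)
      [6,7] "which" : NP/N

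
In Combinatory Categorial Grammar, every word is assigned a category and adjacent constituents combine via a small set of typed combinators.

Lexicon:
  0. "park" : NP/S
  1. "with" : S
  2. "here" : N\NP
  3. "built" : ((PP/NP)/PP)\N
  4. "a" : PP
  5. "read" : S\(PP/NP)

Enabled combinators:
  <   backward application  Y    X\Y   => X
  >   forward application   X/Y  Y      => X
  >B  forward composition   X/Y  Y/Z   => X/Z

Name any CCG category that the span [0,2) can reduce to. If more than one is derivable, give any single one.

[0,6] S   <
  [0,5] PP/NP   >
    [0,4] (PP/NP)/PP   <
      [0,3] N   <
        [0,2] NP   >
          [0,1] "park" : NP/S
          [1,2] "with" : S
        [2,3] "here" : N\NP
      [3,4] "built" : ((PP/NP)/PP)\N
    [4,5] "a" : PP
  [5,6] "read" : S\(PP/NP)

NP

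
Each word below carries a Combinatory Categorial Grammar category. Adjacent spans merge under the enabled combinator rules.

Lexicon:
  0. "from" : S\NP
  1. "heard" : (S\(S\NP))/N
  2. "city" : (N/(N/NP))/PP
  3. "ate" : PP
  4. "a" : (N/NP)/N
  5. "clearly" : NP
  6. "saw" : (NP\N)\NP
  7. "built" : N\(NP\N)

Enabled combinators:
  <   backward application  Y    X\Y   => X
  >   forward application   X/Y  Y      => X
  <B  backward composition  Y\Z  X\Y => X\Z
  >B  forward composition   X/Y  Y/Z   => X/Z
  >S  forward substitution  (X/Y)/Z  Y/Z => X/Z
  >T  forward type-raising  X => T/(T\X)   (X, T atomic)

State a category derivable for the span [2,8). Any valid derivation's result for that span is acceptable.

N

[0,8] S   <
  [0,1] "from" : S\NP
  [1,8] S\(S\NP)   >
    [1,2] "heard" : (S\(S\NP))/N
    [2,8] N   >
      [2,4] N/(N/NP)   >
        [2,3] "city" : (N/(N/NP))/PP
        [3,4] "ate" : PP
      [4,8] N/NP   >
        [4,5] "a" : (N/NP)/N
        [5,8] N   >
          [5,6] N/(N\NP)   >T
            [5,6] "clearly" : NP
          [6,8] N\NP   <B
            [6,7] "saw" : (NP\N)\NP
            [7,8] "built" : N\(NP\N)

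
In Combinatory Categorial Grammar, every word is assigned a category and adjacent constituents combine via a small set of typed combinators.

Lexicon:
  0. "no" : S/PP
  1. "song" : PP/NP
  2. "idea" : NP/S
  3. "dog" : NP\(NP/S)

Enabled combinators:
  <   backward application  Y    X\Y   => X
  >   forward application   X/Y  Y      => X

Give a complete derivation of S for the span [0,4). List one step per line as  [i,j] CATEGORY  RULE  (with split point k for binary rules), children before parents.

[0,1] S/PP  lex  "no"
[1,2] PP/NP  lex  "song"
[2,3] NP/S  lex  "idea"
[3,4] NP\(NP/S)  lex  "dog"
[2,4] NP  <  k=3
[1,4] PP  >  k=2
[0,4] S  >  k=1

[0,4] S   >
  [0,1] "no" : S/PP
  [1,4] PP   >
    [1,2] "song" : PP/NP
    [2,4] NP   <
      [2,3] "idea" : NP/S
      [3,4] "dog" : NP\(NP/S)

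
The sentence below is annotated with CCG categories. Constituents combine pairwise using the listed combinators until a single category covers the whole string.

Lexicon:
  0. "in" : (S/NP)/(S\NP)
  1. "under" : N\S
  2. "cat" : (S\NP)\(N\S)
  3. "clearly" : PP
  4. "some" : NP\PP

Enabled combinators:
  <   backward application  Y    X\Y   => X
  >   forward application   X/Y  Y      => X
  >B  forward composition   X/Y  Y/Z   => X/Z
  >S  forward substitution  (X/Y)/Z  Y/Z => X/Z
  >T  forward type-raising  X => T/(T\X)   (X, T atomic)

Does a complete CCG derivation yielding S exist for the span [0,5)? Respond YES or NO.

YES

[0,5] S   >
  [0,3] S/NP   >
    [0,1] "in" : (S/NP)/(S\NP)
    [1,3] S\NP   <
      [1,2] "under" : N\S
      [2,3] "cat" : (S\NP)\(N\S)
  [3,5] NP   <
    [3,4] "clearly" : PP
    [4,5] "some" : NP\PP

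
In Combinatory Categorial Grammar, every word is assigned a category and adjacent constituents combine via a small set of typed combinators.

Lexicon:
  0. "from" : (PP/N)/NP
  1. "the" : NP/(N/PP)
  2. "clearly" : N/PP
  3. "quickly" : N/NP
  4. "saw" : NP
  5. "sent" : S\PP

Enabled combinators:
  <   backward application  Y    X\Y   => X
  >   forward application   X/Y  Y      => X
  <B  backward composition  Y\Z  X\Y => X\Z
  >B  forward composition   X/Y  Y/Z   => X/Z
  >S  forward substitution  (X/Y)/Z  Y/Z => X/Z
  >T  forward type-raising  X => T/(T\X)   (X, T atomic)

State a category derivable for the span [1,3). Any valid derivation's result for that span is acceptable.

[0,6] S   <
  [0,5] PP   >
    [0,3] PP/N   >
      [0,1] "from" : (PP/N)/NP
      [1,3] NP   >
        [1,2] "the" : NP/(N/PP)
        [2,3] "clearly" : N/PP
    [3,5] N   >
      [3,4] "quickly" : N/NP
      [4,5] "saw" : NP
  [5,6] "sent" : S\PP

NP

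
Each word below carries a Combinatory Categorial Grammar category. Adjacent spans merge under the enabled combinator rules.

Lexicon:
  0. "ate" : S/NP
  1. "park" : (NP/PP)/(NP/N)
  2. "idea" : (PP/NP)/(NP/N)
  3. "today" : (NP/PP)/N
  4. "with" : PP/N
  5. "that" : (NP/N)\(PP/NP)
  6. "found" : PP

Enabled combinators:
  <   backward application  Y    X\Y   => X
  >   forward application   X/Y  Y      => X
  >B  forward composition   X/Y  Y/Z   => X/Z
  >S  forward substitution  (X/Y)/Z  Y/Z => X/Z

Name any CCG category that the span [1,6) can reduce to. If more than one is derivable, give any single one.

NP/PP

[0,7] S   >
  [0,1] "ate" : S/NP
  [1,7] NP   >
    [1,6] NP/PP   >
      [1,2] "park" : (NP/PP)/(NP/N)
      [2,6] NP/N   <
        [2,5] PP/NP   >
          [2,3] "idea" : (PP/NP)/(NP/N)
          [3,5] NP/N   >S
            [3,4] "today" : (NP/PP)/N
            [4,5] "with" : PP/N
        [5,6] "that" : (NP/N)\(PP/NP)
    [6,7] "found" : PP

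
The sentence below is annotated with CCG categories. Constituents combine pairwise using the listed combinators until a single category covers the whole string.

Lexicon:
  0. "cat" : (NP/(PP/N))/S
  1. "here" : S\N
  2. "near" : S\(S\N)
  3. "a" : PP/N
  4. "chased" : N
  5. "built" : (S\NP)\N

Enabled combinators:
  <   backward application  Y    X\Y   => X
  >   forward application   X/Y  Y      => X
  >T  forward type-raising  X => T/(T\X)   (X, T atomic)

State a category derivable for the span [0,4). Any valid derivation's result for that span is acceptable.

[0,6] S   <
  [0,4] NP   >
    [0,3] NP/(PP/N)   >
      [0,1] "cat" : (NP/(PP/N))/S
      [1,3] S   <
        [1,2] "here" : S\N
        [2,3] "near" : S\(S\N)
    [3,4] "a" : PP/N
  [4,6] S\NP   <
    [4,5] "chased" : N
    [5,6] "built" : (S\NP)\N

NP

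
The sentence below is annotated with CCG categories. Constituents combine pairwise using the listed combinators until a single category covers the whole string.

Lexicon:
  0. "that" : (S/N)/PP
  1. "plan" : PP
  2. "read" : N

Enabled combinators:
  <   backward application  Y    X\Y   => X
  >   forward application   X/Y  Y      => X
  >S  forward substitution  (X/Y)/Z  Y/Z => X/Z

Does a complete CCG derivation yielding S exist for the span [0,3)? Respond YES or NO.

YES

[0,3] S   >
  [0,2] S/N   >
    [0,1] "that" : (S/N)/PP
    [1,2] "plan" : PP
  [2,3] "read" : N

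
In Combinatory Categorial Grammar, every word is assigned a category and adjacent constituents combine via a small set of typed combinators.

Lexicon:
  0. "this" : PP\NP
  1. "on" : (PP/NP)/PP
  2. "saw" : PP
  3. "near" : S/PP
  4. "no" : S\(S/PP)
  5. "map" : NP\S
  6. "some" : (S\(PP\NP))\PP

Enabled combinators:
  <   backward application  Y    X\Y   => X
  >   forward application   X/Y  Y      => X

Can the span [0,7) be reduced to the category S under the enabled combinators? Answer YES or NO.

[0,7] S   <
  [0,1] "this" : PP\NP
  [1,7] S\(PP\NP)   <
    [1,6] PP   >
      [1,3] PP/NP   >
        [1,2] "on" : (PP/NP)/PP
        [2,3] "saw" : PP
      [3,6] NP   <
        [3,5] S   <
          [3,4] "near" : S/PP
          [4,5] "no" : S\(S/PP)
        [5,6] "map" : NP\S
    [6,7] "some" : (S\(PP\NP))\PP

YES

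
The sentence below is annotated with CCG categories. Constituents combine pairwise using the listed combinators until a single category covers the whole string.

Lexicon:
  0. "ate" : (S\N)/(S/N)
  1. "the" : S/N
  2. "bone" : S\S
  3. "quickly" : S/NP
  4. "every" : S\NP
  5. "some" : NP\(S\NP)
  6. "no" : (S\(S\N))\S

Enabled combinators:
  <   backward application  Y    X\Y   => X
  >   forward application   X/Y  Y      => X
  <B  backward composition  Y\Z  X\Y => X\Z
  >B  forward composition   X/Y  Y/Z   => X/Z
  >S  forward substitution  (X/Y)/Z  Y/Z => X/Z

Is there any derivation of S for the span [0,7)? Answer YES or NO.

YES

[0,7] S   <
  [0,3] S\N   <B
    [0,2] S\N   >
      [0,1] "ate" : (S\N)/(S/N)
      [1,2] "the" : S/N
    [2,3] "bone" : S\S
  [3,7] S\(S\N)   <
    [3,6] S   >
      [3,4] "quickly" : S/NP
      [4,6] NP   <
        [4,5] "every" : S\NP
        [5,6] "some" : NP\(S\NP)
    [6,7] "no" : (S\(S\N))\S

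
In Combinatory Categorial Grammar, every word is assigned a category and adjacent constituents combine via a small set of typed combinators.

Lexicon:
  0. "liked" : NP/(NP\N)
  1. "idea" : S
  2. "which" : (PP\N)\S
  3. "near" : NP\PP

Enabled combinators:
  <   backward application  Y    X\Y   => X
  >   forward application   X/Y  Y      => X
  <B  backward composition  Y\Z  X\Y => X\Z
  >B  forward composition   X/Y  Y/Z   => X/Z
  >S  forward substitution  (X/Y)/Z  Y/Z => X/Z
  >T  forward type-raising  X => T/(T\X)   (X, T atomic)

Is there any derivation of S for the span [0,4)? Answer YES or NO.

NP/(NP\N) S (PP\N)\S NP\PP
CKY chart[0,4] = {N/(N\NP), NP, NP/(NP\NP), PP/(PP\NP), S/(S\NP)}; S ∉ chart

NO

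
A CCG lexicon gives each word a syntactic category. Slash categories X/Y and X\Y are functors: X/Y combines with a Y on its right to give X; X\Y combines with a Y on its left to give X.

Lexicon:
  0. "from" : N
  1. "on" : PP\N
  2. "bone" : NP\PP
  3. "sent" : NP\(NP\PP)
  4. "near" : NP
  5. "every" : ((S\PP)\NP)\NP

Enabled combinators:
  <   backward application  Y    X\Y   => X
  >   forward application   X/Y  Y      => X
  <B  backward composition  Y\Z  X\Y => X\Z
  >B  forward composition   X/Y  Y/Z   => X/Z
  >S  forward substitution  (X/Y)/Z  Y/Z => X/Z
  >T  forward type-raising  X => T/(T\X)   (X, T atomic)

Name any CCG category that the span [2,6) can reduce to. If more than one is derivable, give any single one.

[0,6] S   <
  [0,2] PP   <
    [0,1] "from" : N
    [1,2] "on" : PP\N
  [2,6] S\PP   <
    [2,4] NP   <
      [2,3] "bone" : NP\PP
      [3,4] "sent" : NP\(NP\PP)
    [4,6] (S\PP)\NP   <
      [4,5] "near" : NP
      [5,6] "every" : ((S\PP)\NP)\NP

S\PP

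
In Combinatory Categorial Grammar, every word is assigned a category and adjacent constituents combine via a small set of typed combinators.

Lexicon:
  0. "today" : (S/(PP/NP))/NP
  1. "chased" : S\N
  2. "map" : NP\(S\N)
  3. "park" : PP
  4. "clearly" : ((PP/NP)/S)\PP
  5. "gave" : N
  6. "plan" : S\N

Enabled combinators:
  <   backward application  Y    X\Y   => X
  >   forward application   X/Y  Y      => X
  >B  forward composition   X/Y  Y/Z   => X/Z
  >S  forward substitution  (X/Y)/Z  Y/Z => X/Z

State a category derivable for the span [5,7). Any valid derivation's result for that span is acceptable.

[0,7] S   >
  [0,3] S/(PP/NP)   >
    [0,1] "today" : (S/(PP/NP))/NP
    [1,3] NP   <
      [1,2] "chased" : S\N
      [2,3] "map" : NP\(S\N)
  [3,7] PP/NP   >
    [3,5] (PP/NP)/S   <
      [3,4] "park" : PP
      [4,5] "clearly" : ((PP/NP)/S)\PP
    [5,7] S   <
      [5,6] "gave" : N
      [6,7] "plan" : S\N

S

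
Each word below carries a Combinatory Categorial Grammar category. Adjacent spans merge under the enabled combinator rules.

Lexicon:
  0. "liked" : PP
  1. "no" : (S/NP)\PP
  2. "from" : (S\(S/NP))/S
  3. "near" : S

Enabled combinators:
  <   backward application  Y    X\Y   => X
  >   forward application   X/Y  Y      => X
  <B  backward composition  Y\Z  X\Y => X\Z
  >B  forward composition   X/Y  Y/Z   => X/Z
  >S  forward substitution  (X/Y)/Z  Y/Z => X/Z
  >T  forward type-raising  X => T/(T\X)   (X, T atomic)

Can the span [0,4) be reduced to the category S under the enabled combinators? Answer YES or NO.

[0,4] S   <
  [0,2] S/NP   <
    [0,1] "liked" : PP
    [1,2] "no" : (S/NP)\PP
  [2,4] S\(S/NP)   >
    [2,3] "from" : (S\(S/NP))/S
    [3,4] "near" : S

YES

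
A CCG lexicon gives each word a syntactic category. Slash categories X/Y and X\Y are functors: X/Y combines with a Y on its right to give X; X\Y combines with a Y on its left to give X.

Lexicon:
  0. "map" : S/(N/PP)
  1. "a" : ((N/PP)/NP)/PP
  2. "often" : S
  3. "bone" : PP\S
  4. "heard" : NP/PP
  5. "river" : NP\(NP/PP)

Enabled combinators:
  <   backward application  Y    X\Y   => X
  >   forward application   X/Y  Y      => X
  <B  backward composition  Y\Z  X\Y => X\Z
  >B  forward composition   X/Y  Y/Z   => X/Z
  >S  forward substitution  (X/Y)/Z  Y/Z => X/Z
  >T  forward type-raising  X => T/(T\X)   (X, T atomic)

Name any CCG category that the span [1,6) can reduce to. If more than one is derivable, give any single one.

N/PP

[0,6] S   >
  [0,1] "map" : S/(N/PP)
  [1,6] N/PP   >
    [1,4] (N/PP)/NP   >
      [1,2] "a" : ((N/PP)/NP)/PP
      [2,4] PP   >
        [2,3] PP/(PP\S)   >T
          [2,3] "often" : S
        [3,4] "bone" : PP\S
    [4,6] NP   <
      [4,5] "heard" : NP/PP
      [5,6] "river" : NP\(NP/PP)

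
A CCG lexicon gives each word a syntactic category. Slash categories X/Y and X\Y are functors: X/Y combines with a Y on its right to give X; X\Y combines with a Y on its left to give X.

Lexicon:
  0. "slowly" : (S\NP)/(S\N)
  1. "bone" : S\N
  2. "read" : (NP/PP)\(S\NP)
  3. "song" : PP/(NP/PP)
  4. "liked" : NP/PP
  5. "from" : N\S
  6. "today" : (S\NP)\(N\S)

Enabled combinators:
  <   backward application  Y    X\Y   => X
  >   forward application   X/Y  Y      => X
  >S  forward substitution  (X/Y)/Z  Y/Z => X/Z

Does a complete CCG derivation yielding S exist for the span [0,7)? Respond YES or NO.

YES

[0,7] S   <
  [0,5] NP   >
    [0,3] NP/PP   <
      [0,2] S\NP   >
        [0,1] "slowly" : (S\NP)/(S\N)
        [1,2] "bone" : S\N
      [2,3] "read" : (NP/PP)\(S\NP)
    [3,5] PP   >
      [3,4] "song" : PP/(NP/PP)
      [4,5] "liked" : NP/PP
  [5,7] S\NP   <
    [5,6] "from" : N\S
    [6,7] "today" : (S\NP)\(N\S)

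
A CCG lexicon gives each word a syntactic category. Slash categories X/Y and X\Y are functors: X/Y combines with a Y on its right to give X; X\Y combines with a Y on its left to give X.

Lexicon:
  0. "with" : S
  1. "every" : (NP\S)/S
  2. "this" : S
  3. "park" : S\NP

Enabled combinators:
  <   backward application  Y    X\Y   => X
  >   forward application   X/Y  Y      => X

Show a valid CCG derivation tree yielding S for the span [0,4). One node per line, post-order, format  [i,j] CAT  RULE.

[0,1] S  lex  "with"
[1,2] (NP\S)/S  lex  "every"
[2,3] S  lex  "this"
[1,3] NP\S  >  k=2
[0,3] NP  <  k=1
[3,4] S\NP  lex  "park"
[0,4] S  <  k=3

[0,4] S   <
  [0,3] NP   <
    [0,1] "with" : S
    [1,3] NP\S   >
      [1,2] "every" : (NP\S)/S
      [2,3] "this" : S
  [3,4] "park" : S\NP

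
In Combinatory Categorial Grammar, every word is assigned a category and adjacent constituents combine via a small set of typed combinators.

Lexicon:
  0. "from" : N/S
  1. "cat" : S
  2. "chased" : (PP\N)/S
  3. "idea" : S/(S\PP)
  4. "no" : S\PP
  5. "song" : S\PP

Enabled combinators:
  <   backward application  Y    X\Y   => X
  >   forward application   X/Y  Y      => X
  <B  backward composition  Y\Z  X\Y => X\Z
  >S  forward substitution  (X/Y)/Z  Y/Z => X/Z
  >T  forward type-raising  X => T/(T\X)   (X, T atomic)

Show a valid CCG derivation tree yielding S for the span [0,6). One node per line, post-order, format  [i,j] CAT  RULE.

[0,1] N/S  lex  "from"
[1,2] S  lex  "cat"
[0,2] N  >  k=1
[2,3] (PP\N)/S  lex  "chased"
[3,4] S/(S\PP)  lex  "idea"
[4,5] S\PP  lex  "no"
[3,5] S  >  k=4
[2,5] PP\N  >  k=3
[0,5] PP  <  k=2
[5,6] S\PP  lex  "song"
[0,6] S  <  k=5

[0,6] S   <
  [0,5] PP   <
    [0,2] N   >
      [0,1] "from" : N/S
      [1,2] "cat" : S
    [2,5] PP\N   >
      [2,3] "chased" : (PP\N)/S
      [3,5] S   >
        [3,4] "idea" : S/(S\PP)
        [4,5] "no" : S\PP
  [5,6] "song" : S\PP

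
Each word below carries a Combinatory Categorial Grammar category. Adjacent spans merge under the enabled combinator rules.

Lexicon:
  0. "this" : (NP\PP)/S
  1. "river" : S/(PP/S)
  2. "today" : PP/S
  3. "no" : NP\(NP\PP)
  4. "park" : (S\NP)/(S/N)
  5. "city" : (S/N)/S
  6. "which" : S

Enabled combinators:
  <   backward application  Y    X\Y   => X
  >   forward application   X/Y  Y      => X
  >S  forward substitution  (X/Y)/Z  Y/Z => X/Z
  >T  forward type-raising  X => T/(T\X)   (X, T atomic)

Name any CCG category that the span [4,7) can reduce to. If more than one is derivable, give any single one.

S\NP

[0,7] S   <
  [0,4] NP   <
    [0,3] NP\PP   >
      [0,1] "this" : (NP\PP)/S
      [1,3] S   >
        [1,2] "river" : S/(PP/S)
        [2,3] "today" : PP/S
    [3,4] "no" : NP\(NP\PP)
  [4,7] S\NP   >
    [4,5] "park" : (S\NP)/(S/N)
    [5,7] S/N   >
      [5,6] "city" : (S/N)/S
      [6,7] "which" : S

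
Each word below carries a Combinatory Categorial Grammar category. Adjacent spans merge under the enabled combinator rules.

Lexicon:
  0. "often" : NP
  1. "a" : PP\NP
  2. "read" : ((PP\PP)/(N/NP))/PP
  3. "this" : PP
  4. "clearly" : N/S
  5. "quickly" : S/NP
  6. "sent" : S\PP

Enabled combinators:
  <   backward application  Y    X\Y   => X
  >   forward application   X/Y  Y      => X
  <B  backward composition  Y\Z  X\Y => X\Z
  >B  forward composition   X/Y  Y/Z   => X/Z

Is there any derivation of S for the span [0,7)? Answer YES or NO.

[0,7] S   <
  [0,2] PP   <
    [0,1] "often" : NP
    [1,2] "a" : PP\NP
  [2,7] S\PP   <B
    [2,6] PP\PP   >
      [2,4] (PP\PP)/(N/NP)   >
        [2,3] "read" : ((PP\PP)/(N/NP))/PP
        [3,4] "this" : PP
      [4,6] N/NP   >B
        [4,5] "clearly" : N/S
        [5,6] "quickly" : S/NP
    [6,7] "sent" : S\PP

YES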